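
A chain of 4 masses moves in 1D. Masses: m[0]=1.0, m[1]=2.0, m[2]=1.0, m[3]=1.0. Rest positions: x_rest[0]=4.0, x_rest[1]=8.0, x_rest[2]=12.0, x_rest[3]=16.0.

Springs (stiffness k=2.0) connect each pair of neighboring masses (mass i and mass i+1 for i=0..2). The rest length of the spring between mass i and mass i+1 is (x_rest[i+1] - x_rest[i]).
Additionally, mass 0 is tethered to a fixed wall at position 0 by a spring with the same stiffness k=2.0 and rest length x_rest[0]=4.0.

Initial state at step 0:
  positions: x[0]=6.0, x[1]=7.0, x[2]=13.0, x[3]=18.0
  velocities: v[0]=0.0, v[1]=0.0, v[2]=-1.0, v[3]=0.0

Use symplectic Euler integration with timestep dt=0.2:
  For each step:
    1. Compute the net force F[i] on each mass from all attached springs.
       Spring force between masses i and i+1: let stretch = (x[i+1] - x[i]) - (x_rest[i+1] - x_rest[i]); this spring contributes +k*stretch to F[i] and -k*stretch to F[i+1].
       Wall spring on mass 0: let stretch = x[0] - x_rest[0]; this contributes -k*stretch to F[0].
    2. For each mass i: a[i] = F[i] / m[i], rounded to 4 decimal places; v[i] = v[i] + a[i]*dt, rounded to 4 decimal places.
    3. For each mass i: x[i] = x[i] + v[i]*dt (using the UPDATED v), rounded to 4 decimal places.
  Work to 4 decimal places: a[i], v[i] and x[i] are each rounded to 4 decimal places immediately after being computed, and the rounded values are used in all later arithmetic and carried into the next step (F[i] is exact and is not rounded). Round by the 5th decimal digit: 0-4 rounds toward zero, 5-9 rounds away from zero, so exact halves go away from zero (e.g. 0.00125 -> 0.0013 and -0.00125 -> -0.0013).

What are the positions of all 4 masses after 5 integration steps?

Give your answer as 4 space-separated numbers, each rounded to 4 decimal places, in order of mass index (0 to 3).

Step 0: x=[6.0000 7.0000 13.0000 18.0000] v=[0.0000 0.0000 -1.0000 0.0000]
Step 1: x=[5.6000 7.2000 12.7200 17.9200] v=[-2.0000 1.0000 -1.4000 -0.4000]
Step 2: x=[4.8800 7.5568 12.4144 17.7440] v=[-3.6000 1.7840 -1.5280 -0.8800]
Step 3: x=[3.9837 8.0008 12.1466 17.4616] v=[-4.4813 2.2202 -1.3392 -1.4118]
Step 4: x=[3.0901 8.4500 11.9723 17.0740] v=[-4.4679 2.2459 -0.8715 -1.9378]
Step 5: x=[2.3781 8.8257 11.9244 16.5983] v=[-3.5600 1.8784 -0.2397 -2.3785]

Answer: 2.3781 8.8257 11.9244 16.5983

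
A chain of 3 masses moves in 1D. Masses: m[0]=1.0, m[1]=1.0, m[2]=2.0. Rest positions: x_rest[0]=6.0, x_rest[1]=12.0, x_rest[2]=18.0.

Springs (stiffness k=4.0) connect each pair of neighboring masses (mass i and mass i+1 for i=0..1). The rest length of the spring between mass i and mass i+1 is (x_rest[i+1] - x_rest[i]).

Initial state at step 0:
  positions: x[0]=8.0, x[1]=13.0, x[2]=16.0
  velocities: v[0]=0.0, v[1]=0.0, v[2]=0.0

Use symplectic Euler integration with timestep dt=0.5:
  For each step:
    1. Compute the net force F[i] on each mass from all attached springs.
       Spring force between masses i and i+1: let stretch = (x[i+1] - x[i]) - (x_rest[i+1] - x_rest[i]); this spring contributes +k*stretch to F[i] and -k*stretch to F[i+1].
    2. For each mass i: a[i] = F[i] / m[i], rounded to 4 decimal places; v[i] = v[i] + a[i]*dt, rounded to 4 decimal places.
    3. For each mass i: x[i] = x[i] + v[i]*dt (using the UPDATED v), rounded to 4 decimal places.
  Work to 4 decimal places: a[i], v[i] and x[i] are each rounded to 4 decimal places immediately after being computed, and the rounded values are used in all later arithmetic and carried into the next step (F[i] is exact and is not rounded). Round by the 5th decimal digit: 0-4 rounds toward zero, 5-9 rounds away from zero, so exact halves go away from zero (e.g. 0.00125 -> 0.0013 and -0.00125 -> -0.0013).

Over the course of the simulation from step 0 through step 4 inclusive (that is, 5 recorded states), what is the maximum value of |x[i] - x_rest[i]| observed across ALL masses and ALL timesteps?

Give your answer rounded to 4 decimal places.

Step 0: x=[8.0000 13.0000 16.0000] v=[0.0000 0.0000 0.0000]
Step 1: x=[7.0000 11.0000 17.5000] v=[-2.0000 -4.0000 3.0000]
Step 2: x=[4.0000 11.5000 18.7500] v=[-6.0000 1.0000 2.5000]
Step 3: x=[2.5000 11.7500 19.3750] v=[-3.0000 0.5000 1.2500]
Step 4: x=[4.2500 10.3750 19.1875] v=[3.5000 -2.7500 -0.3750]
Max displacement = 3.5000

Answer: 3.5000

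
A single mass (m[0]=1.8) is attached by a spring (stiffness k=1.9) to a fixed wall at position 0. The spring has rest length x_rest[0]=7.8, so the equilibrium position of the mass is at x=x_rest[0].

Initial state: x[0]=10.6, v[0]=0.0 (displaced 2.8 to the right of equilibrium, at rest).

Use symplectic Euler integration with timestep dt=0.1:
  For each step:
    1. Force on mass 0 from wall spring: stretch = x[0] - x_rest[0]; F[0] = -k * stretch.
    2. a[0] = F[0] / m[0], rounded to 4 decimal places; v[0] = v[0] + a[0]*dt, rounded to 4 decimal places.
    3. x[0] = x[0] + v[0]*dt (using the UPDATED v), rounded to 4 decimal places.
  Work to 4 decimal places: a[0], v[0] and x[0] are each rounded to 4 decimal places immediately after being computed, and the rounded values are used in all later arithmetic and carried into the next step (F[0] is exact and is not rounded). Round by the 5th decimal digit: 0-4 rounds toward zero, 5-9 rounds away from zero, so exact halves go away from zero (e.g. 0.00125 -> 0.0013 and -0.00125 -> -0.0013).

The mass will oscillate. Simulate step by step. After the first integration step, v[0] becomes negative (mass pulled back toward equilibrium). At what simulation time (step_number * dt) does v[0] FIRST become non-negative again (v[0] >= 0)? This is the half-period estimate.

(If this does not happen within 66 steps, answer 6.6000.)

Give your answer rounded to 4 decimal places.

Answer: 3.1000

Derivation:
Step 0: x=[10.6000] v=[0.0000]
Step 1: x=[10.5704] v=[-0.2956]
Step 2: x=[10.5116] v=[-0.5880]
Step 3: x=[10.4242] v=[-0.8742]
Step 4: x=[10.3091] v=[-1.1512]
Step 5: x=[10.1675] v=[-1.4161]
Step 6: x=[10.0009] v=[-1.6660]
Step 7: x=[9.8111] v=[-1.8983]
Step 8: x=[9.6000] v=[-2.1106]
Step 9: x=[9.3699] v=[-2.3006]
Step 10: x=[9.1233] v=[-2.4663]
Step 11: x=[8.8627] v=[-2.6060]
Step 12: x=[8.5909] v=[-2.7182]
Step 13: x=[8.3107] v=[-2.8017]
Step 14: x=[8.0251] v=[-2.8556]
Step 15: x=[7.7372] v=[-2.8794]
Step 16: x=[7.4499] v=[-2.8728]
Step 17: x=[7.1663] v=[-2.8358]
Step 18: x=[6.8894] v=[-2.7689]
Step 19: x=[6.6221] v=[-2.6728]
Step 20: x=[6.3673] v=[-2.5485]
Step 21: x=[6.1276] v=[-2.3973]
Step 22: x=[5.9055] v=[-2.2208]
Step 23: x=[5.7034] v=[-2.0208]
Step 24: x=[5.5235] v=[-1.7995]
Step 25: x=[5.3676] v=[-1.5592]
Step 26: x=[5.2374] v=[-1.3025]
Step 27: x=[5.1342] v=[-1.0320]
Step 28: x=[5.0591] v=[-0.7506]
Step 29: x=[5.0130] v=[-0.4613]
Step 30: x=[4.9963] v=[-0.1671]
Step 31: x=[5.0092] v=[0.1289]
First v>=0 after going negative at step 31, time=3.1000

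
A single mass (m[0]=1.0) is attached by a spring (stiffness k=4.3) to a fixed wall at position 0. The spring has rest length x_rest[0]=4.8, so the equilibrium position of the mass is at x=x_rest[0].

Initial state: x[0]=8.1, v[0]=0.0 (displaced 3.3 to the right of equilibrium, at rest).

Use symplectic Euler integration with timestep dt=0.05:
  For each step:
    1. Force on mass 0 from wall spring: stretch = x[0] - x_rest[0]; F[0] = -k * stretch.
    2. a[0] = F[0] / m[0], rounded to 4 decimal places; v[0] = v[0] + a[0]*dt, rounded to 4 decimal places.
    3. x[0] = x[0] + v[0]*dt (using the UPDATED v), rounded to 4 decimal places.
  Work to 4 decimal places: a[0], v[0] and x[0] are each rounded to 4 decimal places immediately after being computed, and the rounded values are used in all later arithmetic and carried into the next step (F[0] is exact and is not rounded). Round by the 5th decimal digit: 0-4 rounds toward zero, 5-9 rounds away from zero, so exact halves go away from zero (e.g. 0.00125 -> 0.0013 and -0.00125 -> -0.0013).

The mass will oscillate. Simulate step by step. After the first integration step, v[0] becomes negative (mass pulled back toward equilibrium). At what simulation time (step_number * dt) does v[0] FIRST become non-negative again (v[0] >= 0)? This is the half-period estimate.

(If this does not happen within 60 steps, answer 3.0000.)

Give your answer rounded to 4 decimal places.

Answer: 1.5500

Derivation:
Step 0: x=[8.1000] v=[0.0000]
Step 1: x=[8.0645] v=[-0.7095]
Step 2: x=[7.9939] v=[-1.4114]
Step 3: x=[7.8890] v=[-2.0981]
Step 4: x=[7.7509] v=[-2.7622]
Step 5: x=[7.5811] v=[-3.3966]
Step 6: x=[7.3814] v=[-3.9945]
Step 7: x=[7.1539] v=[-4.5495]
Step 8: x=[6.9011] v=[-5.0556]
Step 9: x=[6.6257] v=[-5.5073]
Step 10: x=[6.3307] v=[-5.8998]
Step 11: x=[6.0193] v=[-6.2289]
Step 12: x=[5.6947] v=[-6.4911]
Step 13: x=[5.3605] v=[-6.6835]
Step 14: x=[5.0203] v=[-6.8040]
Step 15: x=[4.6777] v=[-6.8514]
Step 16: x=[4.3364] v=[-6.8251]
Step 17: x=[4.0001] v=[-6.7254]
Step 18: x=[3.6724] v=[-6.5534]
Step 19: x=[3.3569] v=[-6.3110]
Step 20: x=[3.0569] v=[-6.0007]
Step 21: x=[2.7756] v=[-5.6259]
Step 22: x=[2.5161] v=[-5.1907]
Step 23: x=[2.2811] v=[-4.6997]
Step 24: x=[2.0732] v=[-4.1581]
Step 25: x=[1.8946] v=[-3.5718]
Step 26: x=[1.7472] v=[-2.9471]
Step 27: x=[1.6327] v=[-2.2908]
Step 28: x=[1.5522] v=[-1.6098]
Step 29: x=[1.5066] v=[-0.9115]
Step 30: x=[1.4964] v=[-0.2034]
Step 31: x=[1.5217] v=[0.5069]
First v>=0 after going negative at step 31, time=1.5500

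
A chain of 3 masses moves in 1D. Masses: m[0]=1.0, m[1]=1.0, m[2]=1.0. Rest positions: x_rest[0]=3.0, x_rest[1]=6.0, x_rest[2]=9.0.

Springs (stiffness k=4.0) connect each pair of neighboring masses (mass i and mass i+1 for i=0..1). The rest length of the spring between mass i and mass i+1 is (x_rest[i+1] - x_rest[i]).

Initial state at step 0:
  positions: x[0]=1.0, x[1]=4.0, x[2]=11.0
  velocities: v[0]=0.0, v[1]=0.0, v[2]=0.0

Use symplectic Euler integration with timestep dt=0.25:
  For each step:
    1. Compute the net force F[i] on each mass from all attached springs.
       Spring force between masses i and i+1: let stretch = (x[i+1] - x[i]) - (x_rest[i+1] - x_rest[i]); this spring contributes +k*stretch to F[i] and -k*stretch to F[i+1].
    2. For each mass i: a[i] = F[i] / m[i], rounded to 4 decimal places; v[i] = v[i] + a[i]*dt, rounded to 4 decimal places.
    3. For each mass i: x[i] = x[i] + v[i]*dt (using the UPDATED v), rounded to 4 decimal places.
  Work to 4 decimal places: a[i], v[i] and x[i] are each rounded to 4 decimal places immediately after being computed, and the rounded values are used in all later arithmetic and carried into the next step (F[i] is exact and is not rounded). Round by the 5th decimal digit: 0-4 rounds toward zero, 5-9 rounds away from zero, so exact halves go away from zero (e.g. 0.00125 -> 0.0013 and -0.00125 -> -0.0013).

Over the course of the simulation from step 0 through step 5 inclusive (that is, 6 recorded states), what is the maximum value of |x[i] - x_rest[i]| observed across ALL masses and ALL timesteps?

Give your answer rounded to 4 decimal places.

Step 0: x=[1.0000 4.0000 11.0000] v=[0.0000 0.0000 0.0000]
Step 1: x=[1.0000 5.0000 10.0000] v=[0.0000 4.0000 -4.0000]
Step 2: x=[1.2500 6.2500 8.5000] v=[1.0000 5.0000 -6.0000]
Step 3: x=[2.0000 6.8125 7.1875] v=[3.0000 2.2500 -5.2500]
Step 4: x=[3.2031 6.2656 6.5313] v=[4.8125 -2.1875 -2.6250]
Step 5: x=[4.4219 5.0195 6.5586] v=[4.8750 -4.9843 0.1093]
Max displacement = 2.4687

Answer: 2.4687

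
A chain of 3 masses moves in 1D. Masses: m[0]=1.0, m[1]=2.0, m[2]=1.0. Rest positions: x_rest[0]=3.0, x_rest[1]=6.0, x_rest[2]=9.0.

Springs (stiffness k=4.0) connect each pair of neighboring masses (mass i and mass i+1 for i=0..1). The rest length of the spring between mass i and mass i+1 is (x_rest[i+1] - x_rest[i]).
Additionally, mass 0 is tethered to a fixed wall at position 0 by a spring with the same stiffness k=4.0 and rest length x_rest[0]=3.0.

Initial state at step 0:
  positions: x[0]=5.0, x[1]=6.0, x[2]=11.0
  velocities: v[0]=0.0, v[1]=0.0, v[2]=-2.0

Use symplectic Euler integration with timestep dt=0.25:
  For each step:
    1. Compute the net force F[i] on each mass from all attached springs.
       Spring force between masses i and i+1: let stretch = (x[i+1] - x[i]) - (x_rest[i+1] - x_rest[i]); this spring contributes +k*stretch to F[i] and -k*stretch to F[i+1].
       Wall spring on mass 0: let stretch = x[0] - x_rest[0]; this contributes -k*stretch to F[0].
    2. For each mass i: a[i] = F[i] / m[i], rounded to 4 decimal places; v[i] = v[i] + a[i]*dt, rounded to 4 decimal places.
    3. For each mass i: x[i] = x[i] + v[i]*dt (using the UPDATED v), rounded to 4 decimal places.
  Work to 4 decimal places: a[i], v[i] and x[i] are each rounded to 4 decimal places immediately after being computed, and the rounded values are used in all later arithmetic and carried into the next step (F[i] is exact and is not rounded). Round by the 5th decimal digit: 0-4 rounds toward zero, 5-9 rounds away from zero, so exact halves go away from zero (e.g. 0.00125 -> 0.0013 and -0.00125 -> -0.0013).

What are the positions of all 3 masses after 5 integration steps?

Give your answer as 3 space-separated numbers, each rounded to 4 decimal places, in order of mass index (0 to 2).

Step 0: x=[5.0000 6.0000 11.0000] v=[0.0000 0.0000 -2.0000]
Step 1: x=[4.0000 6.5000 10.0000] v=[-4.0000 2.0000 -4.0000]
Step 2: x=[2.6250 7.1250 8.8750] v=[-5.5000 2.5000 -4.5000]
Step 3: x=[1.7188 7.4063 8.0625] v=[-3.6250 1.1250 -3.2500]
Step 4: x=[1.8047 7.0586 7.8360] v=[0.3437 -1.3907 -0.9062]
Step 5: x=[2.7529 6.1514 8.1651] v=[3.7929 -3.6290 1.3164]

Answer: 2.7529 6.1514 8.1651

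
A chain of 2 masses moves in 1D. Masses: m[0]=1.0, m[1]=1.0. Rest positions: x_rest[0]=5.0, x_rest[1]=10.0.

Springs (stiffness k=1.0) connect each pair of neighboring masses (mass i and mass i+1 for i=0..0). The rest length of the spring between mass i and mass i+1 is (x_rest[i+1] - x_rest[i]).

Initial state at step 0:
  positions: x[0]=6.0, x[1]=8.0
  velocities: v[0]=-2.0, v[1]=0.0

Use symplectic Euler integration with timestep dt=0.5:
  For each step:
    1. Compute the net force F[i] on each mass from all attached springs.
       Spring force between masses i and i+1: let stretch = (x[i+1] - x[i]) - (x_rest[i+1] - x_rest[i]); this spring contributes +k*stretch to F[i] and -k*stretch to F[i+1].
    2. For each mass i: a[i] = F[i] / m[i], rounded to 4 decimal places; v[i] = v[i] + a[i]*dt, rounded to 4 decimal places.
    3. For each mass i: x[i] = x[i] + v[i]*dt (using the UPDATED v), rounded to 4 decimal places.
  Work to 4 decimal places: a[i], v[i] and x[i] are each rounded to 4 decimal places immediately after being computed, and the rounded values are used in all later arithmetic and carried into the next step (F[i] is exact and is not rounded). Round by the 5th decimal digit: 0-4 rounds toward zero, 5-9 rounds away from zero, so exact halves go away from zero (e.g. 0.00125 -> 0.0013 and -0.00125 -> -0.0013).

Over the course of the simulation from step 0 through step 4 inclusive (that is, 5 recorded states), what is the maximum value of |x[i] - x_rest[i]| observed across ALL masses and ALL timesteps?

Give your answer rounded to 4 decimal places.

Step 0: x=[6.0000 8.0000] v=[-2.0000 0.0000]
Step 1: x=[4.2500 8.7500] v=[-3.5000 1.5000]
Step 2: x=[2.3750 9.6250] v=[-3.7500 1.7500]
Step 3: x=[1.0625 9.9375] v=[-2.6250 0.6250]
Step 4: x=[0.7188 9.2813] v=[-0.6875 -1.3125]
Max displacement = 4.2812

Answer: 4.2812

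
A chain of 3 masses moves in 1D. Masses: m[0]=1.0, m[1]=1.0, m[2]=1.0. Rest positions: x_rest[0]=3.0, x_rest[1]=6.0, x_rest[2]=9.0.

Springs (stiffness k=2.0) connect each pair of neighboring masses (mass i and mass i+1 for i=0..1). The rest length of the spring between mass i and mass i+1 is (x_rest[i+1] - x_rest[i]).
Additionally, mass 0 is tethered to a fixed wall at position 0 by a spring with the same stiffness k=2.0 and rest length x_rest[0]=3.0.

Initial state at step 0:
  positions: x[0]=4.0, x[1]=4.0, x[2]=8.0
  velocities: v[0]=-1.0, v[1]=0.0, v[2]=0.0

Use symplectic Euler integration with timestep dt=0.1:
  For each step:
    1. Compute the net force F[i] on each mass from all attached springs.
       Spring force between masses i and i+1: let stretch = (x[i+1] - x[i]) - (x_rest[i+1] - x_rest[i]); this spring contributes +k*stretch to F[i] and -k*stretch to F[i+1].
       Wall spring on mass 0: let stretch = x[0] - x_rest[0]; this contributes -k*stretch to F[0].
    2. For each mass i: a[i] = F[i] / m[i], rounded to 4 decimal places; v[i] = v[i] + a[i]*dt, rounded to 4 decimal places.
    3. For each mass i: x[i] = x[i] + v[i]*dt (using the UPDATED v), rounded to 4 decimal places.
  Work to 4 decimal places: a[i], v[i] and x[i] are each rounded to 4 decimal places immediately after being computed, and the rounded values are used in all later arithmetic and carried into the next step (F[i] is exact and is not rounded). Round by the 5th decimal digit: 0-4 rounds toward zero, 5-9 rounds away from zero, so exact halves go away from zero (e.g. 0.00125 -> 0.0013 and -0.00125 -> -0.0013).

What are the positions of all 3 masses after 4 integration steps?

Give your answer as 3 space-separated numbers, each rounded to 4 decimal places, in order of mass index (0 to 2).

Answer: 2.9088 4.7053 7.8288

Derivation:
Step 0: x=[4.0000 4.0000 8.0000] v=[-1.0000 0.0000 0.0000]
Step 1: x=[3.8200 4.0800 7.9800] v=[-1.8000 0.8000 -0.2000]
Step 2: x=[3.5688 4.2328 7.9420] v=[-2.5120 1.5280 -0.3800]
Step 3: x=[3.2595 4.4465 7.8898] v=[-3.0930 2.1370 -0.5218]
Step 4: x=[2.9088 4.7053 7.8288] v=[-3.5075 2.5883 -0.6105]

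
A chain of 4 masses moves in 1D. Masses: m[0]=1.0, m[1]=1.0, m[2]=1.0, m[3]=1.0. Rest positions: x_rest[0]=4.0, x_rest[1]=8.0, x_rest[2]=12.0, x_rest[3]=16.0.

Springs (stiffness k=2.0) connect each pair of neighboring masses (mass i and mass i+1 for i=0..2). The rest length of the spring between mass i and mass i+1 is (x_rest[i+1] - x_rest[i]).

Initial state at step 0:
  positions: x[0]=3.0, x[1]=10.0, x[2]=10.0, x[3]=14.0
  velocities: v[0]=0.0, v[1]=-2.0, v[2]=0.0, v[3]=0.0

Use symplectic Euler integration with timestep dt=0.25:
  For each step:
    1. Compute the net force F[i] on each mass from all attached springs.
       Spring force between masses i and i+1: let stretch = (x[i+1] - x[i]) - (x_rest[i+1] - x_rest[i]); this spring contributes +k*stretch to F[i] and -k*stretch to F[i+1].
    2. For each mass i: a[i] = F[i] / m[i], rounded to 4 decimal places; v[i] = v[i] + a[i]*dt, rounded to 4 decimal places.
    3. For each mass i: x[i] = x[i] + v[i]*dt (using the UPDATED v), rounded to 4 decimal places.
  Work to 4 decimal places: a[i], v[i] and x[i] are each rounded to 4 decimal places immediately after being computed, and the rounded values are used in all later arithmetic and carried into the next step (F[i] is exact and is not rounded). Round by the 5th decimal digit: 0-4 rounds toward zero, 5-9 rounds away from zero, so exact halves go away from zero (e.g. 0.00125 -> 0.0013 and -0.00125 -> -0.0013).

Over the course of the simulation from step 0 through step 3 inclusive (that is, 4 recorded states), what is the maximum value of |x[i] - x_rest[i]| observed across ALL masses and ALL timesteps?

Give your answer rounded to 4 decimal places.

Step 0: x=[3.0000 10.0000 10.0000 14.0000] v=[0.0000 -2.0000 0.0000 0.0000]
Step 1: x=[3.3750 8.6250 10.5000 14.0000] v=[1.5000 -5.5000 2.0000 0.0000]
Step 2: x=[3.9063 6.8281 11.2031 14.0625] v=[2.1250 -7.1875 2.8125 0.2500]
Step 3: x=[4.3028 5.2129 11.7168 14.2676] v=[1.5859 -6.4609 2.0547 0.8203]
Max displacement = 2.7871

Answer: 2.7871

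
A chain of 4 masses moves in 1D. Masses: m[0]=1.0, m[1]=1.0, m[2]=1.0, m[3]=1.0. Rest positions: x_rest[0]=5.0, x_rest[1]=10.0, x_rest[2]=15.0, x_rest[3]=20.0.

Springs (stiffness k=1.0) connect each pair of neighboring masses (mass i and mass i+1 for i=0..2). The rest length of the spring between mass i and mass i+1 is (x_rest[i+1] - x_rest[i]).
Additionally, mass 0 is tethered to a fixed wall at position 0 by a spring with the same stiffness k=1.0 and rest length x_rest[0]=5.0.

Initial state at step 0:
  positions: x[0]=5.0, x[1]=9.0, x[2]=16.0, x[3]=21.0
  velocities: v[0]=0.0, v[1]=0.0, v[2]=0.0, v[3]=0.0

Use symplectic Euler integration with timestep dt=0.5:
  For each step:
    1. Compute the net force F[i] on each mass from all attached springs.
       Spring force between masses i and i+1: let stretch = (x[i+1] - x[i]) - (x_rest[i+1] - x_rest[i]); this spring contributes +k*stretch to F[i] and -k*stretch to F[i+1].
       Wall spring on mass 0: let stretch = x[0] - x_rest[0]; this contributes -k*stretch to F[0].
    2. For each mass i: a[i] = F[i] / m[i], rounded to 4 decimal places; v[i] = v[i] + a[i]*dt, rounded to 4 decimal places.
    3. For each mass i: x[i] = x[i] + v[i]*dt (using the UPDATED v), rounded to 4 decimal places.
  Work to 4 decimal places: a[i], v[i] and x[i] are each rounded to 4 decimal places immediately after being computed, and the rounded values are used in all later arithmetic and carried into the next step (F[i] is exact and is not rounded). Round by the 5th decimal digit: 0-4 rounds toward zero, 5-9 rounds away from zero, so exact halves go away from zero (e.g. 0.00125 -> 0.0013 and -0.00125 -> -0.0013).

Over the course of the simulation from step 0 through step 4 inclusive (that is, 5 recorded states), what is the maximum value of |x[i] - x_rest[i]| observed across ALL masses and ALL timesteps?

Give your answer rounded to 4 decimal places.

Answer: 1.1563

Derivation:
Step 0: x=[5.0000 9.0000 16.0000 21.0000] v=[0.0000 0.0000 0.0000 0.0000]
Step 1: x=[4.7500 9.7500 15.5000 21.0000] v=[-0.5000 1.5000 -1.0000 0.0000]
Step 2: x=[4.5625 10.6875 14.9375 20.8750] v=[-0.3750 1.8750 -1.1250 -0.2500]
Step 3: x=[4.7657 11.1563 14.7969 20.5156] v=[0.4063 0.9375 -0.2813 -0.7188]
Step 4: x=[5.3751 10.9376 15.1758 19.9765] v=[1.2188 -0.4375 0.7578 -1.0782]
Max displacement = 1.1563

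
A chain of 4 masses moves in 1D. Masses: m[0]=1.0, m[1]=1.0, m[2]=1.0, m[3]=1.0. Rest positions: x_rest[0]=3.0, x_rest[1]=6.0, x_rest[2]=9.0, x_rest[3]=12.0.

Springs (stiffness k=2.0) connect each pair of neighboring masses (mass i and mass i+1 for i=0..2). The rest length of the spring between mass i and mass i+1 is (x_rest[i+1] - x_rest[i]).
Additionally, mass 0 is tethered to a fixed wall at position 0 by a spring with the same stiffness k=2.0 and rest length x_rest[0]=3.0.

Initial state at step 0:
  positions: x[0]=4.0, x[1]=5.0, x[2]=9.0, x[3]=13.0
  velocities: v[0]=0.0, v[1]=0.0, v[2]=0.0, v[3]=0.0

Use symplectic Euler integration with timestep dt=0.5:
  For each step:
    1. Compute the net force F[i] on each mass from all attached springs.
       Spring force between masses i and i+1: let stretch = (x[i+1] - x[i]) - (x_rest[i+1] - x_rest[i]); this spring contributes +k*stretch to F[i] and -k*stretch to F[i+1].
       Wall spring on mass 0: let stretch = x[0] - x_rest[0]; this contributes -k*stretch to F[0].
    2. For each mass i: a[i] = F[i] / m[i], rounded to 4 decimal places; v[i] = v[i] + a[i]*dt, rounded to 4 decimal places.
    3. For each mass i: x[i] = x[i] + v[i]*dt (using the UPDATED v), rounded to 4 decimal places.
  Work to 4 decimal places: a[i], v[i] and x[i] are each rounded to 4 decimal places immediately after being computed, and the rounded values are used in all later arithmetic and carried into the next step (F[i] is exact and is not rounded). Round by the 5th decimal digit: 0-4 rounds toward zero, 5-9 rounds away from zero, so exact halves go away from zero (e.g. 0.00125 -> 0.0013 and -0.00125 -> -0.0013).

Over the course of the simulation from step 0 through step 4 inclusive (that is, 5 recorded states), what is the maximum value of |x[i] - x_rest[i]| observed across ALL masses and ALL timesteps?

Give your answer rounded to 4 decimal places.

Step 0: x=[4.0000 5.0000 9.0000 13.0000] v=[0.0000 0.0000 0.0000 0.0000]
Step 1: x=[2.5000 6.5000 9.0000 12.5000] v=[-3.0000 3.0000 0.0000 -1.0000]
Step 2: x=[1.7500 7.2500 9.5000 11.7500] v=[-1.5000 1.5000 1.0000 -1.5000]
Step 3: x=[2.8750 6.3750 10.0000 11.3750] v=[2.2500 -1.7500 1.0000 -0.7500]
Step 4: x=[4.3125 5.5625 9.3750 11.8125] v=[2.8750 -1.6250 -1.2500 0.8750]
Max displacement = 1.3125

Answer: 1.3125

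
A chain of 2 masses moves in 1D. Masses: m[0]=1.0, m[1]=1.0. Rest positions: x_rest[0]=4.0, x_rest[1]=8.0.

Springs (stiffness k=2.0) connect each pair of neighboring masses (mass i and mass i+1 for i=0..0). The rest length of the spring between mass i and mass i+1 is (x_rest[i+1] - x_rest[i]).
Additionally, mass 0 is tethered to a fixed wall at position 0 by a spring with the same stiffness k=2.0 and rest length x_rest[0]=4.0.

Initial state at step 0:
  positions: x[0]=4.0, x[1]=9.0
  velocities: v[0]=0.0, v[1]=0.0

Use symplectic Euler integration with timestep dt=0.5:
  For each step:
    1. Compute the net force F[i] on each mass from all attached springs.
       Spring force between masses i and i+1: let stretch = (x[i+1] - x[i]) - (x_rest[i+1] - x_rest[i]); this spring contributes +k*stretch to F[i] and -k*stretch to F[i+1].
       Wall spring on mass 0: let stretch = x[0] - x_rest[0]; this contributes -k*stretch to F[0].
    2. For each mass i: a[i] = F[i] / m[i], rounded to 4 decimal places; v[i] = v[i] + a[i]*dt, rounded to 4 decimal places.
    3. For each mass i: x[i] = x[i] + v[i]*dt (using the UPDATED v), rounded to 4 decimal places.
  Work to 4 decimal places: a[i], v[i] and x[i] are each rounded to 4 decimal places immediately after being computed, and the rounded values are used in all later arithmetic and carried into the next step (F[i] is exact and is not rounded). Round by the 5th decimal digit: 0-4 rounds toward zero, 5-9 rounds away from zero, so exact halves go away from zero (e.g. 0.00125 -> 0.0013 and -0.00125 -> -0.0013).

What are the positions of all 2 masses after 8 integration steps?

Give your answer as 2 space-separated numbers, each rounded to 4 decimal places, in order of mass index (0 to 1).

Step 0: x=[4.0000 9.0000] v=[0.0000 0.0000]
Step 1: x=[4.5000 8.5000] v=[1.0000 -1.0000]
Step 2: x=[4.7500 8.0000] v=[0.5000 -1.0000]
Step 3: x=[4.2500 7.8750] v=[-1.0000 -0.2500]
Step 4: x=[3.4375 7.9375] v=[-1.6250 0.1250]
Step 5: x=[3.1563 7.7500] v=[-0.5625 -0.3750]
Step 6: x=[3.5938 7.2657] v=[0.8749 -0.9687]
Step 7: x=[4.0703 6.9454] v=[0.9530 -0.6406]
Step 8: x=[3.9492 7.1876] v=[-0.2422 0.4843]

Answer: 3.9492 7.1876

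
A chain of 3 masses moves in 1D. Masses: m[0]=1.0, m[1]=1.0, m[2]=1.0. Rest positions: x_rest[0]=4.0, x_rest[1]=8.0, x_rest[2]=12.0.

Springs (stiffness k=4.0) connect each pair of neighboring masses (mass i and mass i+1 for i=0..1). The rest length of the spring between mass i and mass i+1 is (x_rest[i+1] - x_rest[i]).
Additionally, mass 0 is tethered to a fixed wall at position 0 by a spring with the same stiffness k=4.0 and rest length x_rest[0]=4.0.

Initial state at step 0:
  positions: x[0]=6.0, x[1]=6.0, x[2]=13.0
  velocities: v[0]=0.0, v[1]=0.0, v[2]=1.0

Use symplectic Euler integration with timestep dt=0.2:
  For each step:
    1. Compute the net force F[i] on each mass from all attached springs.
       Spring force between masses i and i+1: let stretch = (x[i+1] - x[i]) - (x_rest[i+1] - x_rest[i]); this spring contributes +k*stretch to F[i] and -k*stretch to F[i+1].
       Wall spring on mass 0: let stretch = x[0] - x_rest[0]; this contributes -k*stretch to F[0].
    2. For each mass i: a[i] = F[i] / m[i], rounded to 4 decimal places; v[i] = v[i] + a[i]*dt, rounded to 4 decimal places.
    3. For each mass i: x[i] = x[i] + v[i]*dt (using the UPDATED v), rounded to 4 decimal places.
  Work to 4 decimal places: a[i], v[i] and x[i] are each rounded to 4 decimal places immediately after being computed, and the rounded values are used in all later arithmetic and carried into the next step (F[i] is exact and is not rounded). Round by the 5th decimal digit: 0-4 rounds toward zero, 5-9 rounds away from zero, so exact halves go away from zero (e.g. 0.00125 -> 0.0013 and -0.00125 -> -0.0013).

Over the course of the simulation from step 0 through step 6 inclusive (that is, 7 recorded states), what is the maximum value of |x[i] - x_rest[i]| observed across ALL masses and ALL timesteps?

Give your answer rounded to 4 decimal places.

Step 0: x=[6.0000 6.0000 13.0000] v=[0.0000 0.0000 1.0000]
Step 1: x=[5.0400 7.1200 12.7200] v=[-4.8000 5.6000 -1.4000]
Step 2: x=[3.6064 8.8032 12.1840] v=[-7.1680 8.4160 -2.6800]
Step 3: x=[2.4273 10.1958 11.7471] v=[-5.8957 6.9632 -2.1846]
Step 4: x=[2.1028 10.5937 11.7020] v=[-1.6227 1.9894 -0.2256]
Step 5: x=[2.8004 9.8104 12.1196] v=[3.4878 -3.9167 2.0878]
Step 6: x=[4.1715 8.2749 12.8077] v=[6.8555 -7.6773 3.4404]
Max displacement = 2.5937

Answer: 2.5937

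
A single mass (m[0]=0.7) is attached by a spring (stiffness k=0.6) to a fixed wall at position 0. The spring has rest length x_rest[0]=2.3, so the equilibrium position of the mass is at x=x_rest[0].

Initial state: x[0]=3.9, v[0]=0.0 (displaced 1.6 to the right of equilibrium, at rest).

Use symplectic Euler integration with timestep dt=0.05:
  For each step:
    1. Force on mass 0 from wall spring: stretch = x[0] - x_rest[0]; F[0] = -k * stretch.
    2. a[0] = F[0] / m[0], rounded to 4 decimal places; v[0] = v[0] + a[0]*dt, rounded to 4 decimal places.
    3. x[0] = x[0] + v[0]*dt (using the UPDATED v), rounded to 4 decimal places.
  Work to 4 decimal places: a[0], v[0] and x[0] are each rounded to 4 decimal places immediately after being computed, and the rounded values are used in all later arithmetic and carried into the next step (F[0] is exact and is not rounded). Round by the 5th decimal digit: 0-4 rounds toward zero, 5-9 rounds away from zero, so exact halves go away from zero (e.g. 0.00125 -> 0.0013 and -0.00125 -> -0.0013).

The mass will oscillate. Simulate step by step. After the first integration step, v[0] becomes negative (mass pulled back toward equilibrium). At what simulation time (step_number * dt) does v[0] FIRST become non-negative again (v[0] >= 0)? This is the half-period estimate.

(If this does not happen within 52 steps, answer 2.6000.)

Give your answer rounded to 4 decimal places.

Step 0: x=[3.9000] v=[0.0000]
Step 1: x=[3.8966] v=[-0.0686]
Step 2: x=[3.8898] v=[-0.1370]
Step 3: x=[3.8795] v=[-0.2051]
Step 4: x=[3.8659] v=[-0.2728]
Step 5: x=[3.8489] v=[-0.3399]
Step 6: x=[3.8286] v=[-0.4063]
Step 7: x=[3.8050] v=[-0.4718]
Step 8: x=[3.7782] v=[-0.5363]
Step 9: x=[3.7482] v=[-0.5997]
Step 10: x=[3.7151] v=[-0.6618]
Step 11: x=[3.6790] v=[-0.7224]
Step 12: x=[3.6399] v=[-0.7815]
Step 13: x=[3.5980] v=[-0.8389]
Step 14: x=[3.5533] v=[-0.8945]
Step 15: x=[3.5059] v=[-0.9482]
Step 16: x=[3.4559] v=[-0.9999]
Step 17: x=[3.4034] v=[-1.0494]
Step 18: x=[3.3486] v=[-1.0967]
Step 19: x=[3.2915] v=[-1.1416]
Step 20: x=[3.2323] v=[-1.1841]
Step 21: x=[3.1711] v=[-1.2241]
Step 22: x=[3.1080] v=[-1.2614]
Step 23: x=[3.0432] v=[-1.2960]
Step 24: x=[2.9768] v=[-1.3279]
Step 25: x=[2.9090] v=[-1.3569]
Step 26: x=[2.8399] v=[-1.3830]
Step 27: x=[2.7696] v=[-1.4061]
Step 28: x=[2.6983] v=[-1.4262]
Step 29: x=[2.6261] v=[-1.4433]
Step 30: x=[2.5532] v=[-1.4573]
Step 31: x=[2.4798] v=[-1.4682]
Step 32: x=[2.4060] v=[-1.4759]
Step 33: x=[2.3320] v=[-1.4804]
Step 34: x=[2.2579] v=[-1.4818]
Step 35: x=[2.1839] v=[-1.4800]
Step 36: x=[2.1102] v=[-1.4750]
Step 37: x=[2.0369] v=[-1.4669]
Step 38: x=[1.9641] v=[-1.4556]
Step 39: x=[1.8920] v=[-1.4412]
Step 40: x=[1.8208] v=[-1.4237]
Step 41: x=[1.7506] v=[-1.4032]
Step 42: x=[1.6816] v=[-1.3797]
Step 43: x=[1.6139] v=[-1.3532]
Step 44: x=[1.5477] v=[-1.3238]
Step 45: x=[1.4831] v=[-1.2916]
Step 46: x=[1.4203] v=[-1.2566]
Step 47: x=[1.3594] v=[-1.2189]
Step 48: x=[1.3005] v=[-1.1786]
Step 49: x=[1.2437] v=[-1.1358]
Step 50: x=[1.1892] v=[-1.0905]
Step 51: x=[1.1371] v=[-1.0429]
Step 52: x=[1.0874] v=[-0.9931]
v[0] did not become non-negative within 52 steps; using fallback time=2.6000

Answer: 2.6000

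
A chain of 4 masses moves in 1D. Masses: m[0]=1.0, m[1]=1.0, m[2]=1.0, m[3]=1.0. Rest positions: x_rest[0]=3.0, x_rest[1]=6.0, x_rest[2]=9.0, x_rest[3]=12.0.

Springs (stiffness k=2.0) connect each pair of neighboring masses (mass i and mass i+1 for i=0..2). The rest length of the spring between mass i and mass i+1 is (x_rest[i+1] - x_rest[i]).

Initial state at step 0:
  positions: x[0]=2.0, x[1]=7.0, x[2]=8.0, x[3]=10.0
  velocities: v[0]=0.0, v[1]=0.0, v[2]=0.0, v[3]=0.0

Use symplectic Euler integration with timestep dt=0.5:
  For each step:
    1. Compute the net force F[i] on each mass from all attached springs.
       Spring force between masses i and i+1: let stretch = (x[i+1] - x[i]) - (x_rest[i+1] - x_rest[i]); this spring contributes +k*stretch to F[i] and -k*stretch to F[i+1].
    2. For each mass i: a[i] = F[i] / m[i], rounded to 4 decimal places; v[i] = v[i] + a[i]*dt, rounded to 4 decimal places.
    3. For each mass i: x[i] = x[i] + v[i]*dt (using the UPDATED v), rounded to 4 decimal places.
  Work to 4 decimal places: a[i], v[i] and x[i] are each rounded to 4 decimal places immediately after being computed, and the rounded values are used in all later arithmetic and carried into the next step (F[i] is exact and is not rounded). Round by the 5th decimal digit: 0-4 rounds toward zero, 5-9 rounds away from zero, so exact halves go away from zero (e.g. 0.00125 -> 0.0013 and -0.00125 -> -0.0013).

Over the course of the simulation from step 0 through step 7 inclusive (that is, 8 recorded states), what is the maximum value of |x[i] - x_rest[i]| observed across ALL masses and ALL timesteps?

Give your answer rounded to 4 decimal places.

Answer: 2.3125

Derivation:
Step 0: x=[2.0000 7.0000 8.0000 10.0000] v=[0.0000 0.0000 0.0000 0.0000]
Step 1: x=[3.0000 5.0000 8.5000 10.5000] v=[2.0000 -4.0000 1.0000 1.0000]
Step 2: x=[3.5000 3.7500 8.2500 11.5000] v=[1.0000 -2.5000 -0.5000 2.0000]
Step 3: x=[2.6250 4.6250 7.3750 12.3750] v=[-1.7500 1.7500 -1.7500 1.7500]
Step 4: x=[1.2500 5.8750 7.6250 12.2500] v=[-2.7500 2.5000 0.5000 -0.2500]
Step 5: x=[0.6875 5.6875 9.3125 11.3125] v=[-1.1250 -0.3750 3.3750 -1.8750]
Step 6: x=[1.1250 4.8125 10.1875 10.8750] v=[0.8750 -1.7500 1.7500 -0.8750]
Step 7: x=[1.9063 4.7813 8.7188 11.5938] v=[1.5625 -0.0625 -2.9375 1.4375]
Max displacement = 2.3125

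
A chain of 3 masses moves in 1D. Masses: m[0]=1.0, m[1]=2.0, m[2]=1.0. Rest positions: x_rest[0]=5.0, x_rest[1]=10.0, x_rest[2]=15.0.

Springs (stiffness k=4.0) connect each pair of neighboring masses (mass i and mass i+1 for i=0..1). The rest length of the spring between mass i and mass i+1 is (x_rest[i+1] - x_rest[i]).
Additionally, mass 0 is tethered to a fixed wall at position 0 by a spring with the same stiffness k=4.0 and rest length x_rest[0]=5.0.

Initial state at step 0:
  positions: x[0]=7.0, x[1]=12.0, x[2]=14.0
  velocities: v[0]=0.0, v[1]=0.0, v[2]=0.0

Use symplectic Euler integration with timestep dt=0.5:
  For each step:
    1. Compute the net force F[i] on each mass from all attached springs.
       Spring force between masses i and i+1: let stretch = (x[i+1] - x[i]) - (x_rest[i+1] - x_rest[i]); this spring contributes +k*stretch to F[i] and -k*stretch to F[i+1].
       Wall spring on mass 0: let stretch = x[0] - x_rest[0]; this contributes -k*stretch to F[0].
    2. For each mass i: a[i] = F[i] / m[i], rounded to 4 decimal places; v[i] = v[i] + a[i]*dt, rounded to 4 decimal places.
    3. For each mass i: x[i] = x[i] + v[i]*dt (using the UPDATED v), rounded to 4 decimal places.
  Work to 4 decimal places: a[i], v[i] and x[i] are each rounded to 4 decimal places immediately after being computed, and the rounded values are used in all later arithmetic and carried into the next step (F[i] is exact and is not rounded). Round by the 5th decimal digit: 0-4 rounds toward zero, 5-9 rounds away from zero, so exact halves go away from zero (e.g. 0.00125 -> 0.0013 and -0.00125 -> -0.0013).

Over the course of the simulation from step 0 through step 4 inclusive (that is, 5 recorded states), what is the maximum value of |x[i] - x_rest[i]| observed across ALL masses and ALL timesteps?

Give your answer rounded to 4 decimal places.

Answer: 3.5000

Derivation:
Step 0: x=[7.0000 12.0000 14.0000] v=[0.0000 0.0000 0.0000]
Step 1: x=[5.0000 10.5000 17.0000] v=[-4.0000 -3.0000 6.0000]
Step 2: x=[3.5000 9.5000 18.5000] v=[-3.0000 -2.0000 3.0000]
Step 3: x=[4.5000 10.0000 16.0000] v=[2.0000 1.0000 -5.0000]
Step 4: x=[6.5000 10.7500 12.5000] v=[4.0000 1.5000 -7.0000]
Max displacement = 3.5000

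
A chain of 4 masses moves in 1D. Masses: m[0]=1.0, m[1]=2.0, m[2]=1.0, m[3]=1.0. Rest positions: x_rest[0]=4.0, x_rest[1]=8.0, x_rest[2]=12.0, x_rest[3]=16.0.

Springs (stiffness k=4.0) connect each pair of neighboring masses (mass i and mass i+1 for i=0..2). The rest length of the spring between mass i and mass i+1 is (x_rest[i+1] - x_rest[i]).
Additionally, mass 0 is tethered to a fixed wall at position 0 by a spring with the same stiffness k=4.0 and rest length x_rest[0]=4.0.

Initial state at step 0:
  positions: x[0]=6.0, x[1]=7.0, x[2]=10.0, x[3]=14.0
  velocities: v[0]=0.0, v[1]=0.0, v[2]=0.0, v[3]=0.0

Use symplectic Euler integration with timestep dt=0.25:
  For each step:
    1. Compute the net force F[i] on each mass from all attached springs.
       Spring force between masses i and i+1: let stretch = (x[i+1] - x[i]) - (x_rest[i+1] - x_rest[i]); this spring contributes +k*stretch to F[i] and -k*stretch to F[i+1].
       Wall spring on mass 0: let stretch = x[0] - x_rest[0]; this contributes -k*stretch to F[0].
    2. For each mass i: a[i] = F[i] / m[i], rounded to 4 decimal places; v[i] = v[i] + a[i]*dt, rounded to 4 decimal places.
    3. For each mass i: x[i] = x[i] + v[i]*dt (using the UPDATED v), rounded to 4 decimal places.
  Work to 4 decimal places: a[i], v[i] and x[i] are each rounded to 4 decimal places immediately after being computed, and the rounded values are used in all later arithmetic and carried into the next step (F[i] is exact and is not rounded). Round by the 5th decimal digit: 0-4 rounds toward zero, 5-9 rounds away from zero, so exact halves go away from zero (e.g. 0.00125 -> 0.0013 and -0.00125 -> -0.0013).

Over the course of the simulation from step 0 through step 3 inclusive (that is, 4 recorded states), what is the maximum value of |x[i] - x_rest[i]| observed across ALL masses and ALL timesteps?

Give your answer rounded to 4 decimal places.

Answer: 2.4531

Derivation:
Step 0: x=[6.0000 7.0000 10.0000 14.0000] v=[0.0000 0.0000 0.0000 0.0000]
Step 1: x=[4.7500 7.2500 10.2500 14.0000] v=[-5.0000 1.0000 1.0000 0.0000]
Step 2: x=[2.9375 7.5625 10.6875 14.0625] v=[-7.2500 1.2500 1.7500 0.2500]
Step 3: x=[1.5469 7.6875 11.1875 14.2813] v=[-5.5625 0.5000 2.0000 0.8750]
Max displacement = 2.4531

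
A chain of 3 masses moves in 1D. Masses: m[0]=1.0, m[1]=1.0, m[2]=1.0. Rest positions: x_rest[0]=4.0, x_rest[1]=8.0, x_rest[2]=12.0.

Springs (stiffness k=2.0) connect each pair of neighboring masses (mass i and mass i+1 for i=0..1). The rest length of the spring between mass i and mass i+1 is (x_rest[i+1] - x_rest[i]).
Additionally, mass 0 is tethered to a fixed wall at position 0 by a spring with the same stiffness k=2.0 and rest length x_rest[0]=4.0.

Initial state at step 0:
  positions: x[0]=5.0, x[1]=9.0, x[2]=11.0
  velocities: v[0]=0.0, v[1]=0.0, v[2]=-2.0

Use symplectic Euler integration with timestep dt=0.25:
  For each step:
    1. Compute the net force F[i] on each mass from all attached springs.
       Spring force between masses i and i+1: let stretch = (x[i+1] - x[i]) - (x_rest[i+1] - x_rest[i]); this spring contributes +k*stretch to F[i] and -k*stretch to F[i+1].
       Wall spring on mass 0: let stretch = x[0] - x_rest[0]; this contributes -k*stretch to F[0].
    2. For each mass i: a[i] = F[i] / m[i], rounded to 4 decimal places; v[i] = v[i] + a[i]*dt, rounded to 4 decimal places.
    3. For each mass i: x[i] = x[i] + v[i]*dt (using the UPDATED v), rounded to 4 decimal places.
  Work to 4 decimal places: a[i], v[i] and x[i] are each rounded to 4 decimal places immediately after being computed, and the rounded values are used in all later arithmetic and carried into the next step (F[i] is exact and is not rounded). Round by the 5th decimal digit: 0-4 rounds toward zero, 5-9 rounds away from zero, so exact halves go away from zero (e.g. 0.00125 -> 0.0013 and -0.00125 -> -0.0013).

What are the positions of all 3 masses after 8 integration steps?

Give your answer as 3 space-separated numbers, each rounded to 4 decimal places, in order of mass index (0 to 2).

Answer: 2.0013 6.2504 11.3146

Derivation:
Step 0: x=[5.0000 9.0000 11.0000] v=[0.0000 0.0000 -2.0000]
Step 1: x=[4.8750 8.7500 10.7500] v=[-0.5000 -1.0000 -1.0000]
Step 2: x=[4.6250 8.2656 10.7500] v=[-1.0000 -1.9375 0.0000]
Step 3: x=[4.2520 7.6367 10.9395] v=[-1.4922 -2.5156 0.7578]
Step 4: x=[3.7705 6.9976 11.2161] v=[-1.9259 -2.5566 1.1064]
Step 5: x=[3.2211 6.4824 11.4654] v=[-2.1976 -2.0609 0.9972]
Step 6: x=[2.6767 6.1824 11.5918] v=[-2.1775 -1.2001 0.5057]
Step 7: x=[2.2360 6.1203 11.5421] v=[-1.7630 -0.2483 -0.1990]
Step 8: x=[2.0013 6.2504 11.3146] v=[-0.9389 0.5205 -0.9099]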